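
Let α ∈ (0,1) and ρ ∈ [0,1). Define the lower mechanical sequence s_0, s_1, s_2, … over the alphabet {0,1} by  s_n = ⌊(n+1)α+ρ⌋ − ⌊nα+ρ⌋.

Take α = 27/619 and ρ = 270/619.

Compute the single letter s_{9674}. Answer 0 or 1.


(n+1)α + ρ = (9675·27 + 270) / 619 = 261495/619
nα + ρ     = (9674·27 + 270) / 619 = 261468/619
⌊261495/619⌋ = 422,  ⌊261468/619⌋ = 422
s_{9674} = 422 − 422 = 0

0


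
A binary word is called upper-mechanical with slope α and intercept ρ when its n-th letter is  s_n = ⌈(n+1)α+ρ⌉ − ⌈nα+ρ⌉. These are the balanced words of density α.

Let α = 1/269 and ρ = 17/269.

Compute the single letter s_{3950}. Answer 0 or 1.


(n+1)α + ρ = (3951·1 + 17) / 269 = 3968/269
nα + ρ     = (3950·1 + 17) / 269 = 3967/269
⌈3968/269⌉ = 15,  ⌈3967/269⌉ = 15
s_{3950} = 15 − 15 = 0

0


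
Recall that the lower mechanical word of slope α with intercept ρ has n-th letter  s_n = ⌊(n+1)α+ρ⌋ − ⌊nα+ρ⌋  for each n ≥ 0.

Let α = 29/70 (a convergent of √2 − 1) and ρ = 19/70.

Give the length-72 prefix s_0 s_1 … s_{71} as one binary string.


n=0: ⌊(1·29+19)/70⌋ − ⌊(0·29+19)/70⌋ = ⌊48/70⌋ − ⌊19/70⌋ = 0 − 0 = 0
n=1: ⌊(2·29+19)/70⌋ − ⌊(1·29+19)/70⌋ = ⌊77/70⌋ − ⌊48/70⌋ = 1 − 0 = 1
n=2: ⌊(3·29+19)/70⌋ − ⌊(2·29+19)/70⌋ = ⌊106/70⌋ − ⌊77/70⌋ = 1 − 1 = 0
n=3: ⌊(4·29+19)/70⌋ − ⌊(3·29+19)/70⌋ = ⌊135/70⌋ − ⌊106/70⌋ = 1 − 1 = 0
n=4: ⌊(5·29+19)/70⌋ − ⌊(4·29+19)/70⌋ = ⌊164/70⌋ − ⌊135/70⌋ = 2 − 1 = 1
n=5: ⌊(6·29+19)/70⌋ − ⌊(5·29+19)/70⌋ = ⌊193/70⌋ − ⌊164/70⌋ = 2 − 2 = 0
n=6: ⌊(7·29+19)/70⌋ − ⌊(6·29+19)/70⌋ = ⌊222/70⌋ − ⌊193/70⌋ = 3 − 2 = 1
n=7: ⌊(8·29+19)/70⌋ − ⌊(7·29+19)/70⌋ = ⌊251/70⌋ − ⌊222/70⌋ = 3 − 3 = 0
n=8: ⌊(9·29+19)/70⌋ − ⌊(8·29+19)/70⌋ = ⌊280/70⌋ − ⌊251/70⌋ = 4 − 3 = 1
n=9: ⌊(10·29+19)/70⌋ − ⌊(9·29+19)/70⌋ = ⌊309/70⌋ − ⌊280/70⌋ = 4 − 4 = 0
n=10: ⌊(11·29+19)/70⌋ − ⌊(10·29+19)/70⌋ = ⌊338/70⌋ − ⌊309/70⌋ = 4 − 4 = 0
n=11: ⌊(12·29+19)/70⌋ − ⌊(11·29+19)/70⌋ = ⌊367/70⌋ − ⌊338/70⌋ = 5 − 4 = 1
n=12: ⌊(13·29+19)/70⌋ − ⌊(12·29+19)/70⌋ = ⌊396/70⌋ − ⌊367/70⌋ = 5 − 5 = 0
n=13: ⌊(14·29+19)/70⌋ − ⌊(13·29+19)/70⌋ = ⌊425/70⌋ − ⌊396/70⌋ = 6 − 5 = 1
n=14: ⌊(15·29+19)/70⌋ − ⌊(14·29+19)/70⌋ = ⌊454/70⌋ − ⌊425/70⌋ = 6 − 6 = 0
n=15: ⌊(16·29+19)/70⌋ − ⌊(15·29+19)/70⌋ = ⌊483/70⌋ − ⌊454/70⌋ = 6 − 6 = 0
n=16: ⌊(17·29+19)/70⌋ − ⌊(16·29+19)/70⌋ = ⌊512/70⌋ − ⌊483/70⌋ = 7 − 6 = 1
n=17: ⌊(18·29+19)/70⌋ − ⌊(17·29+19)/70⌋ = ⌊541/70⌋ − ⌊512/70⌋ = 7 − 7 = 0
n=18: ⌊(19·29+19)/70⌋ − ⌊(18·29+19)/70⌋ = ⌊570/70⌋ − ⌊541/70⌋ = 8 − 7 = 1
n=19: ⌊(20·29+19)/70⌋ − ⌊(19·29+19)/70⌋ = ⌊599/70⌋ − ⌊570/70⌋ = 8 − 8 = 0
n=20: ⌊(21·29+19)/70⌋ − ⌊(20·29+19)/70⌋ = ⌊628/70⌋ − ⌊599/70⌋ = 8 − 8 = 0
n=21: ⌊(22·29+19)/70⌋ − ⌊(21·29+19)/70⌋ = ⌊657/70⌋ − ⌊628/70⌋ = 9 − 8 = 1
n=22: ⌊(23·29+19)/70⌋ − ⌊(22·29+19)/70⌋ = ⌊686/70⌋ − ⌊657/70⌋ = 9 − 9 = 0
n=23: ⌊(24·29+19)/70⌋ − ⌊(23·29+19)/70⌋ = ⌊715/70⌋ − ⌊686/70⌋ = 10 − 9 = 1
n=24: ⌊(25·29+19)/70⌋ − ⌊(24·29+19)/70⌋ = ⌊744/70⌋ − ⌊715/70⌋ = 10 − 10 = 0
n=25: ⌊(26·29+19)/70⌋ − ⌊(25·29+19)/70⌋ = ⌊773/70⌋ − ⌊744/70⌋ = 11 − 10 = 1
n=26: ⌊(27·29+19)/70⌋ − ⌊(26·29+19)/70⌋ = ⌊802/70⌋ − ⌊773/70⌋ = 11 − 11 = 0
n=27: ⌊(28·29+19)/70⌋ − ⌊(27·29+19)/70⌋ = ⌊831/70⌋ − ⌊802/70⌋ = 11 − 11 = 0
n=28: ⌊(29·29+19)/70⌋ − ⌊(28·29+19)/70⌋ = ⌊860/70⌋ − ⌊831/70⌋ = 12 − 11 = 1
n=29: ⌊(30·29+19)/70⌋ − ⌊(29·29+19)/70⌋ = ⌊889/70⌋ − ⌊860/70⌋ = 12 − 12 = 0
n=30: ⌊(31·29+19)/70⌋ − ⌊(30·29+19)/70⌋ = ⌊918/70⌋ − ⌊889/70⌋ = 13 − 12 = 1
n=31: ⌊(32·29+19)/70⌋ − ⌊(31·29+19)/70⌋ = ⌊947/70⌋ − ⌊918/70⌋ = 13 − 13 = 0
n=32: ⌊(33·29+19)/70⌋ − ⌊(32·29+19)/70⌋ = ⌊976/70⌋ − ⌊947/70⌋ = 13 − 13 = 0
n=33: ⌊(34·29+19)/70⌋ − ⌊(33·29+19)/70⌋ = ⌊1005/70⌋ − ⌊976/70⌋ = 14 − 13 = 1
n=34: ⌊(35·29+19)/70⌋ − ⌊(34·29+19)/70⌋ = ⌊1034/70⌋ − ⌊1005/70⌋ = 14 − 14 = 0
n=35: ⌊(36·29+19)/70⌋ − ⌊(35·29+19)/70⌋ = ⌊1063/70⌋ − ⌊1034/70⌋ = 15 − 14 = 1
n=36: ⌊(37·29+19)/70⌋ − ⌊(36·29+19)/70⌋ = ⌊1092/70⌋ − ⌊1063/70⌋ = 15 − 15 = 0
n=37: ⌊(38·29+19)/70⌋ − ⌊(37·29+19)/70⌋ = ⌊1121/70⌋ − ⌊1092/70⌋ = 16 − 15 = 1
n=38: ⌊(39·29+19)/70⌋ − ⌊(38·29+19)/70⌋ = ⌊1150/70⌋ − ⌊1121/70⌋ = 16 − 16 = 0
n=39: ⌊(40·29+19)/70⌋ − ⌊(39·29+19)/70⌋ = ⌊1179/70⌋ − ⌊1150/70⌋ = 16 − 16 = 0
n=40: ⌊(41·29+19)/70⌋ − ⌊(40·29+19)/70⌋ = ⌊1208/70⌋ − ⌊1179/70⌋ = 17 − 16 = 1
n=41: ⌊(42·29+19)/70⌋ − ⌊(41·29+19)/70⌋ = ⌊1237/70⌋ − ⌊1208/70⌋ = 17 − 17 = 0
n=42: ⌊(43·29+19)/70⌋ − ⌊(42·29+19)/70⌋ = ⌊1266/70⌋ − ⌊1237/70⌋ = 18 − 17 = 1
n=43: ⌊(44·29+19)/70⌋ − ⌊(43·29+19)/70⌋ = ⌊1295/70⌋ − ⌊1266/70⌋ = 18 − 18 = 0
n=44: ⌊(45·29+19)/70⌋ − ⌊(44·29+19)/70⌋ = ⌊1324/70⌋ − ⌊1295/70⌋ = 18 − 18 = 0
n=45: ⌊(46·29+19)/70⌋ − ⌊(45·29+19)/70⌋ = ⌊1353/70⌋ − ⌊1324/70⌋ = 19 − 18 = 1
n=46: ⌊(47·29+19)/70⌋ − ⌊(46·29+19)/70⌋ = ⌊1382/70⌋ − ⌊1353/70⌋ = 19 − 19 = 0
n=47: ⌊(48·29+19)/70⌋ − ⌊(47·29+19)/70⌋ = ⌊1411/70⌋ − ⌊1382/70⌋ = 20 − 19 = 1
n=48: ⌊(49·29+19)/70⌋ − ⌊(48·29+19)/70⌋ = ⌊1440/70⌋ − ⌊1411/70⌋ = 20 − 20 = 0
n=49: ⌊(50·29+19)/70⌋ − ⌊(49·29+19)/70⌋ = ⌊1469/70⌋ − ⌊1440/70⌋ = 20 − 20 = 0
n=50: ⌊(51·29+19)/70⌋ − ⌊(50·29+19)/70⌋ = ⌊1498/70⌋ − ⌊1469/70⌋ = 21 − 20 = 1
n=51: ⌊(52·29+19)/70⌋ − ⌊(51·29+19)/70⌋ = ⌊1527/70⌋ − ⌊1498/70⌋ = 21 − 21 = 0
n=52: ⌊(53·29+19)/70⌋ − ⌊(52·29+19)/70⌋ = ⌊1556/70⌋ − ⌊1527/70⌋ = 22 − 21 = 1
n=53: ⌊(54·29+19)/70⌋ − ⌊(53·29+19)/70⌋ = ⌊1585/70⌋ − ⌊1556/70⌋ = 22 − 22 = 0
n=54: ⌊(55·29+19)/70⌋ − ⌊(54·29+19)/70⌋ = ⌊1614/70⌋ − ⌊1585/70⌋ = 23 − 22 = 1
n=55: ⌊(56·29+19)/70⌋ − ⌊(55·29+19)/70⌋ = ⌊1643/70⌋ − ⌊1614/70⌋ = 23 − 23 = 0
n=56: ⌊(57·29+19)/70⌋ − ⌊(56·29+19)/70⌋ = ⌊1672/70⌋ − ⌊1643/70⌋ = 23 − 23 = 0
n=57: ⌊(58·29+19)/70⌋ − ⌊(57·29+19)/70⌋ = ⌊1701/70⌋ − ⌊1672/70⌋ = 24 − 23 = 1
n=58: ⌊(59·29+19)/70⌋ − ⌊(58·29+19)/70⌋ = ⌊1730/70⌋ − ⌊1701/70⌋ = 24 − 24 = 0
n=59: ⌊(60·29+19)/70⌋ − ⌊(59·29+19)/70⌋ = ⌊1759/70⌋ − ⌊1730/70⌋ = 25 − 24 = 1
n=60: ⌊(61·29+19)/70⌋ − ⌊(60·29+19)/70⌋ = ⌊1788/70⌋ − ⌊1759/70⌋ = 25 − 25 = 0
n=61: ⌊(62·29+19)/70⌋ − ⌊(61·29+19)/70⌋ = ⌊1817/70⌋ − ⌊1788/70⌋ = 25 − 25 = 0
n=62: ⌊(63·29+19)/70⌋ − ⌊(62·29+19)/70⌋ = ⌊1846/70⌋ − ⌊1817/70⌋ = 26 − 25 = 1
n=63: ⌊(64·29+19)/70⌋ − ⌊(63·29+19)/70⌋ = ⌊1875/70⌋ − ⌊1846/70⌋ = 26 − 26 = 0
n=64: ⌊(65·29+19)/70⌋ − ⌊(64·29+19)/70⌋ = ⌊1904/70⌋ − ⌊1875/70⌋ = 27 − 26 = 1
n=65: ⌊(66·29+19)/70⌋ − ⌊(65·29+19)/70⌋ = ⌊1933/70⌋ − ⌊1904/70⌋ = 27 − 27 = 0
n=66: ⌊(67·29+19)/70⌋ − ⌊(66·29+19)/70⌋ = ⌊1962/70⌋ − ⌊1933/70⌋ = 28 − 27 = 1
n=67: ⌊(68·29+19)/70⌋ − ⌊(67·29+19)/70⌋ = ⌊1991/70⌋ − ⌊1962/70⌋ = 28 − 28 = 0
n=68: ⌊(69·29+19)/70⌋ − ⌊(68·29+19)/70⌋ = ⌊2020/70⌋ − ⌊1991/70⌋ = 28 − 28 = 0
n=69: ⌊(70·29+19)/70⌋ − ⌊(69·29+19)/70⌋ = ⌊2049/70⌋ − ⌊2020/70⌋ = 29 − 28 = 1
n=70: ⌊(71·29+19)/70⌋ − ⌊(70·29+19)/70⌋ = ⌊2078/70⌋ − ⌊2049/70⌋ = 29 − 29 = 0
n=71: ⌊(72·29+19)/70⌋ − ⌊(71·29+19)/70⌋ = ⌊2107/70⌋ − ⌊2078/70⌋ = 30 − 29 = 1

010010101001010010100101010010100101010010100101001010100101001010100101


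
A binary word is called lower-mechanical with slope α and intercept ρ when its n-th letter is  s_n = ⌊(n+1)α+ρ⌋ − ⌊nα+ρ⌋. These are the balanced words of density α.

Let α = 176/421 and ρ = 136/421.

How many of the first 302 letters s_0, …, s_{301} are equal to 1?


#1s = Σ_{n=0}^{301} s_n = Σ_{n=0}^{301} (⌊(n+1)α+ρ⌋ − ⌊nα+ρ⌋)
the sum telescopes: every ⌊nα+ρ⌋ with 0 < n < 302 appears once with + and once with −, leaving ⌊302α+ρ⌋ − ⌊0·α+ρ⌋
302α + ρ = (302·176 + 136) / 421 = 53288/421
ρ = 136/421
⌊53288/421⌋ = 126,  ⌊136/421⌋ = 0
#1s = 126 − 0 = 126

126


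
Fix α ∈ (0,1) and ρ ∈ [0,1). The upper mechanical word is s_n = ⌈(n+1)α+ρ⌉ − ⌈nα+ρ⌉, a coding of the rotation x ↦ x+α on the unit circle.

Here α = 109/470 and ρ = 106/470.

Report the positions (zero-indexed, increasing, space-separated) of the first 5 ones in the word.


3 7 11 16 20

n=0: ⌈215/470⌉−⌈106/470⌉ = 1−1 = 0
n=1: ⌈324/470⌉−⌈215/470⌉ = 1−1 = 0
n=2: ⌈433/470⌉−⌈324/470⌉ = 1−1 = 0
n=3: ⌈542/470⌉−⌈433/470⌉ = 2−1 = 1  ← one
n=4: ⌈651/470⌉−⌈542/470⌉ = 2−2 = 0
n=5: ⌈760/470⌉−⌈651/470⌉ = 2−2 = 0
n=6: ⌈869/470⌉−⌈760/470⌉ = 2−2 = 0
n=7: ⌈978/470⌉−⌈869/470⌉ = 3−2 = 1  ← one
n=8: ⌈1087/470⌉−⌈978/470⌉ = 3−3 = 0
n=9: ⌈1196/470⌉−⌈1087/470⌉ = 3−3 = 0
n=10: ⌈1305/470⌉−⌈1196/470⌉ = 3−3 = 0
n=11: ⌈1414/470⌉−⌈1305/470⌉ = 4−3 = 1  ← one
n=12: ⌈1523/470⌉−⌈1414/470⌉ = 4−4 = 0
n=13: ⌈1632/470⌉−⌈1523/470⌉ = 4−4 = 0
n=14: ⌈1741/470⌉−⌈1632/470⌉ = 4−4 = 0
n=15: ⌈1850/470⌉−⌈1741/470⌉ = 4−4 = 0
n=16: ⌈1959/470⌉−⌈1850/470⌉ = 5−4 = 1  ← one
n=17: ⌈2068/470⌉−⌈1959/470⌉ = 5−5 = 0
n=18: ⌈2177/470⌉−⌈2068/470⌉ = 5−5 = 0
n=19: ⌈2286/470⌉−⌈2177/470⌉ = 5−5 = 0
n=20: ⌈2395/470⌉−⌈2286/470⌉ = 6−5 = 1  ← one
positions of the first 5 ones: 3 7 11 16 20


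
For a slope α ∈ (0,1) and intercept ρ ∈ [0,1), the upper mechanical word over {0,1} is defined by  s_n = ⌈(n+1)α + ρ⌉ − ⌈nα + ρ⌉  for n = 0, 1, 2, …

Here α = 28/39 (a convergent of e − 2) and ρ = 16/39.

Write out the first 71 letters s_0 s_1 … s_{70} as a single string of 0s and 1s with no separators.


10110111011101101110110111011011101101110110111011101101110110111011011

n=0: ⌈(1·28+16)/39⌉ − ⌈(0·28+16)/39⌉ = ⌈44/39⌉ − ⌈16/39⌉ = 2 − 1 = 1
n=1: ⌈(2·28+16)/39⌉ − ⌈(1·28+16)/39⌉ = ⌈72/39⌉ − ⌈44/39⌉ = 2 − 2 = 0
n=2: ⌈(3·28+16)/39⌉ − ⌈(2·28+16)/39⌉ = ⌈100/39⌉ − ⌈72/39⌉ = 3 − 2 = 1
n=3: ⌈(4·28+16)/39⌉ − ⌈(3·28+16)/39⌉ = ⌈128/39⌉ − ⌈100/39⌉ = 4 − 3 = 1
n=4: ⌈(5·28+16)/39⌉ − ⌈(4·28+16)/39⌉ = ⌈156/39⌉ − ⌈128/39⌉ = 4 − 4 = 0
n=5: ⌈(6·28+16)/39⌉ − ⌈(5·28+16)/39⌉ = ⌈184/39⌉ − ⌈156/39⌉ = 5 − 4 = 1
n=6: ⌈(7·28+16)/39⌉ − ⌈(6·28+16)/39⌉ = ⌈212/39⌉ − ⌈184/39⌉ = 6 − 5 = 1
n=7: ⌈(8·28+16)/39⌉ − ⌈(7·28+16)/39⌉ = ⌈240/39⌉ − ⌈212/39⌉ = 7 − 6 = 1
n=8: ⌈(9·28+16)/39⌉ − ⌈(8·28+16)/39⌉ = ⌈268/39⌉ − ⌈240/39⌉ = 7 − 7 = 0
n=9: ⌈(10·28+16)/39⌉ − ⌈(9·28+16)/39⌉ = ⌈296/39⌉ − ⌈268/39⌉ = 8 − 7 = 1
n=10: ⌈(11·28+16)/39⌉ − ⌈(10·28+16)/39⌉ = ⌈324/39⌉ − ⌈296/39⌉ = 9 − 8 = 1
n=11: ⌈(12·28+16)/39⌉ − ⌈(11·28+16)/39⌉ = ⌈352/39⌉ − ⌈324/39⌉ = 10 − 9 = 1
n=12: ⌈(13·28+16)/39⌉ − ⌈(12·28+16)/39⌉ = ⌈380/39⌉ − ⌈352/39⌉ = 10 − 10 = 0
n=13: ⌈(14·28+16)/39⌉ − ⌈(13·28+16)/39⌉ = ⌈408/39⌉ − ⌈380/39⌉ = 11 − 10 = 1
n=14: ⌈(15·28+16)/39⌉ − ⌈(14·28+16)/39⌉ = ⌈436/39⌉ − ⌈408/39⌉ = 12 − 11 = 1
n=15: ⌈(16·28+16)/39⌉ − ⌈(15·28+16)/39⌉ = ⌈464/39⌉ − ⌈436/39⌉ = 12 − 12 = 0
n=16: ⌈(17·28+16)/39⌉ − ⌈(16·28+16)/39⌉ = ⌈492/39⌉ − ⌈464/39⌉ = 13 − 12 = 1
n=17: ⌈(18·28+16)/39⌉ − ⌈(17·28+16)/39⌉ = ⌈520/39⌉ − ⌈492/39⌉ = 14 − 13 = 1
n=18: ⌈(19·28+16)/39⌉ − ⌈(18·28+16)/39⌉ = ⌈548/39⌉ − ⌈520/39⌉ = 15 − 14 = 1
n=19: ⌈(20·28+16)/39⌉ − ⌈(19·28+16)/39⌉ = ⌈576/39⌉ − ⌈548/39⌉ = 15 − 15 = 0
n=20: ⌈(21·28+16)/39⌉ − ⌈(20·28+16)/39⌉ = ⌈604/39⌉ − ⌈576/39⌉ = 16 − 15 = 1
n=21: ⌈(22·28+16)/39⌉ − ⌈(21·28+16)/39⌉ = ⌈632/39⌉ − ⌈604/39⌉ = 17 − 16 = 1
n=22: ⌈(23·28+16)/39⌉ − ⌈(22·28+16)/39⌉ = ⌈660/39⌉ − ⌈632/39⌉ = 17 − 17 = 0
n=23: ⌈(24·28+16)/39⌉ − ⌈(23·28+16)/39⌉ = ⌈688/39⌉ − ⌈660/39⌉ = 18 − 17 = 1
n=24: ⌈(25·28+16)/39⌉ − ⌈(24·28+16)/39⌉ = ⌈716/39⌉ − ⌈688/39⌉ = 19 − 18 = 1
n=25: ⌈(26·28+16)/39⌉ − ⌈(25·28+16)/39⌉ = ⌈744/39⌉ − ⌈716/39⌉ = 20 − 19 = 1
n=26: ⌈(27·28+16)/39⌉ − ⌈(26·28+16)/39⌉ = ⌈772/39⌉ − ⌈744/39⌉ = 20 − 20 = 0
n=27: ⌈(28·28+16)/39⌉ − ⌈(27·28+16)/39⌉ = ⌈800/39⌉ − ⌈772/39⌉ = 21 − 20 = 1
n=28: ⌈(29·28+16)/39⌉ − ⌈(28·28+16)/39⌉ = ⌈828/39⌉ − ⌈800/39⌉ = 22 − 21 = 1
n=29: ⌈(30·28+16)/39⌉ − ⌈(29·28+16)/39⌉ = ⌈856/39⌉ − ⌈828/39⌉ = 22 − 22 = 0
n=30: ⌈(31·28+16)/39⌉ − ⌈(30·28+16)/39⌉ = ⌈884/39⌉ − ⌈856/39⌉ = 23 − 22 = 1
n=31: ⌈(32·28+16)/39⌉ − ⌈(31·28+16)/39⌉ = ⌈912/39⌉ − ⌈884/39⌉ = 24 − 23 = 1
n=32: ⌈(33·28+16)/39⌉ − ⌈(32·28+16)/39⌉ = ⌈940/39⌉ − ⌈912/39⌉ = 25 − 24 = 1
n=33: ⌈(34·28+16)/39⌉ − ⌈(33·28+16)/39⌉ = ⌈968/39⌉ − ⌈940/39⌉ = 25 − 25 = 0
n=34: ⌈(35·28+16)/39⌉ − ⌈(34·28+16)/39⌉ = ⌈996/39⌉ − ⌈968/39⌉ = 26 − 25 = 1
n=35: ⌈(36·28+16)/39⌉ − ⌈(35·28+16)/39⌉ = ⌈1024/39⌉ − ⌈996/39⌉ = 27 − 26 = 1
n=36: ⌈(37·28+16)/39⌉ − ⌈(36·28+16)/39⌉ = ⌈1052/39⌉ − ⌈1024/39⌉ = 27 − 27 = 0
n=37: ⌈(38·28+16)/39⌉ − ⌈(37·28+16)/39⌉ = ⌈1080/39⌉ − ⌈1052/39⌉ = 28 − 27 = 1
n=38: ⌈(39·28+16)/39⌉ − ⌈(38·28+16)/39⌉ = ⌈1108/39⌉ − ⌈1080/39⌉ = 29 − 28 = 1
n=39: ⌈(40·28+16)/39⌉ − ⌈(39·28+16)/39⌉ = ⌈1136/39⌉ − ⌈1108/39⌉ = 30 − 29 = 1
n=40: ⌈(41·28+16)/39⌉ − ⌈(40·28+16)/39⌉ = ⌈1164/39⌉ − ⌈1136/39⌉ = 30 − 30 = 0
n=41: ⌈(42·28+16)/39⌉ − ⌈(41·28+16)/39⌉ = ⌈1192/39⌉ − ⌈1164/39⌉ = 31 − 30 = 1
n=42: ⌈(43·28+16)/39⌉ − ⌈(42·28+16)/39⌉ = ⌈1220/39⌉ − ⌈1192/39⌉ = 32 − 31 = 1
n=43: ⌈(44·28+16)/39⌉ − ⌈(43·28+16)/39⌉ = ⌈1248/39⌉ − ⌈1220/39⌉ = 32 − 32 = 0
n=44: ⌈(45·28+16)/39⌉ − ⌈(44·28+16)/39⌉ = ⌈1276/39⌉ − ⌈1248/39⌉ = 33 − 32 = 1
n=45: ⌈(46·28+16)/39⌉ − ⌈(45·28+16)/39⌉ = ⌈1304/39⌉ − ⌈1276/39⌉ = 34 − 33 = 1
n=46: ⌈(47·28+16)/39⌉ − ⌈(46·28+16)/39⌉ = ⌈1332/39⌉ − ⌈1304/39⌉ = 35 − 34 = 1
n=47: ⌈(48·28+16)/39⌉ − ⌈(47·28+16)/39⌉ = ⌈1360/39⌉ − ⌈1332/39⌉ = 35 − 35 = 0
n=48: ⌈(49·28+16)/39⌉ − ⌈(48·28+16)/39⌉ = ⌈1388/39⌉ − ⌈1360/39⌉ = 36 − 35 = 1
n=49: ⌈(50·28+16)/39⌉ − ⌈(49·28+16)/39⌉ = ⌈1416/39⌉ − ⌈1388/39⌉ = 37 − 36 = 1
n=50: ⌈(51·28+16)/39⌉ − ⌈(50·28+16)/39⌉ = ⌈1444/39⌉ − ⌈1416/39⌉ = 38 − 37 = 1
n=51: ⌈(52·28+16)/39⌉ − ⌈(51·28+16)/39⌉ = ⌈1472/39⌉ − ⌈1444/39⌉ = 38 − 38 = 0
n=52: ⌈(53·28+16)/39⌉ − ⌈(52·28+16)/39⌉ = ⌈1500/39⌉ − ⌈1472/39⌉ = 39 − 38 = 1
n=53: ⌈(54·28+16)/39⌉ − ⌈(53·28+16)/39⌉ = ⌈1528/39⌉ − ⌈1500/39⌉ = 40 − 39 = 1
n=54: ⌈(55·28+16)/39⌉ − ⌈(54·28+16)/39⌉ = ⌈1556/39⌉ − ⌈1528/39⌉ = 40 − 40 = 0
n=55: ⌈(56·28+16)/39⌉ − ⌈(55·28+16)/39⌉ = ⌈1584/39⌉ − ⌈1556/39⌉ = 41 − 40 = 1
n=56: ⌈(57·28+16)/39⌉ − ⌈(56·28+16)/39⌉ = ⌈1612/39⌉ − ⌈1584/39⌉ = 42 − 41 = 1
n=57: ⌈(58·28+16)/39⌉ − ⌈(57·28+16)/39⌉ = ⌈1640/39⌉ − ⌈1612/39⌉ = 43 − 42 = 1
n=58: ⌈(59·28+16)/39⌉ − ⌈(58·28+16)/39⌉ = ⌈1668/39⌉ − ⌈1640/39⌉ = 43 − 43 = 0
n=59: ⌈(60·28+16)/39⌉ − ⌈(59·28+16)/39⌉ = ⌈1696/39⌉ − ⌈1668/39⌉ = 44 − 43 = 1
n=60: ⌈(61·28+16)/39⌉ − ⌈(60·28+16)/39⌉ = ⌈1724/39⌉ − ⌈1696/39⌉ = 45 − 44 = 1
n=61: ⌈(62·28+16)/39⌉ − ⌈(61·28+16)/39⌉ = ⌈1752/39⌉ − ⌈1724/39⌉ = 45 − 45 = 0
n=62: ⌈(63·28+16)/39⌉ − ⌈(62·28+16)/39⌉ = ⌈1780/39⌉ − ⌈1752/39⌉ = 46 − 45 = 1
n=63: ⌈(64·28+16)/39⌉ − ⌈(63·28+16)/39⌉ = ⌈1808/39⌉ − ⌈1780/39⌉ = 47 − 46 = 1
n=64: ⌈(65·28+16)/39⌉ − ⌈(64·28+16)/39⌉ = ⌈1836/39⌉ − ⌈1808/39⌉ = 48 − 47 = 1
n=65: ⌈(66·28+16)/39⌉ − ⌈(65·28+16)/39⌉ = ⌈1864/39⌉ − ⌈1836/39⌉ = 48 − 48 = 0
n=66: ⌈(67·28+16)/39⌉ − ⌈(66·28+16)/39⌉ = ⌈1892/39⌉ − ⌈1864/39⌉ = 49 − 48 = 1
n=67: ⌈(68·28+16)/39⌉ − ⌈(67·28+16)/39⌉ = ⌈1920/39⌉ − ⌈1892/39⌉ = 50 − 49 = 1
n=68: ⌈(69·28+16)/39⌉ − ⌈(68·28+16)/39⌉ = ⌈1948/39⌉ − ⌈1920/39⌉ = 50 − 50 = 0
n=69: ⌈(70·28+16)/39⌉ − ⌈(69·28+16)/39⌉ = ⌈1976/39⌉ − ⌈1948/39⌉ = 51 − 50 = 1
n=70: ⌈(71·28+16)/39⌉ − ⌈(70·28+16)/39⌉ = ⌈2004/39⌉ − ⌈1976/39⌉ = 52 − 51 = 1


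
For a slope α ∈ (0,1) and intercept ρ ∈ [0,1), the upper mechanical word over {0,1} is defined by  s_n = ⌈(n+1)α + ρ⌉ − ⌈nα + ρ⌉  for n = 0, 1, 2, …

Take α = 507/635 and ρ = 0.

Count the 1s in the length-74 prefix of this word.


#1s = Σ_{n=0}^{73} s_n = Σ_{n=0}^{73} (⌈(n+1)α+ρ⌉ − ⌈nα+ρ⌉)
the sum telescopes: every ⌈nα+ρ⌉ with 0 < n < 74 appears once with + and once with −, leaving ⌈74α+ρ⌉ − ⌈0·α+ρ⌉
74α + ρ = (74·507) / 635 = 37518/635
ρ = 0/635
⌈37518/635⌉ = 60,  ⌈0/635⌉ = 0
#1s = 60 − 0 = 60

60


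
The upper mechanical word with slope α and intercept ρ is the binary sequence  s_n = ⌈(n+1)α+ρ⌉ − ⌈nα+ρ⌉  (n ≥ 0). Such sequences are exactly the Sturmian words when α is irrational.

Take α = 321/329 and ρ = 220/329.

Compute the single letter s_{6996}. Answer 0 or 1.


1

(n+1)α + ρ = (6997·321 + 220) / 329 = 2246257/329
nα + ρ     = (6996·321 + 220) / 329 = 2245936/329
⌈2246257/329⌉ = 6828,  ⌈2245936/329⌉ = 6827
s_{6996} = 6828 − 6827 = 1


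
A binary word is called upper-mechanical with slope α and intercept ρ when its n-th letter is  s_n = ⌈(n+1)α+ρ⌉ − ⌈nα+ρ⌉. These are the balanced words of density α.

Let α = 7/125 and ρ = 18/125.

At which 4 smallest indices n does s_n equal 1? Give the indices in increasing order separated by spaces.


n=0: ⌈25/125⌉−⌈18/125⌉ = 1−1 = 0
n=1: ⌈32/125⌉−⌈25/125⌉ = 1−1 = 0
  …
n=15: ⌈130/125⌉−⌈123/125⌉ = 2−1 = 1  ← one
n=16: ⌈137/125⌉−⌈130/125⌉ = 2−2 = 0
n=17: ⌈144/125⌉−⌈137/125⌉ = 2−2 = 0
  …
n=33: ⌈256/125⌉−⌈249/125⌉ = 3−2 = 1  ← one
n=34: ⌈263/125⌉−⌈256/125⌉ = 3−3 = 0
n=35: ⌈270/125⌉−⌈263/125⌉ = 3−3 = 0
  …
n=51: ⌈382/125⌉−⌈375/125⌉ = 4−3 = 1  ← one
n=52: ⌈389/125⌉−⌈382/125⌉ = 4−4 = 0
n=53: ⌈396/125⌉−⌈389/125⌉ = 4−4 = 0
  …
n=68: ⌈501/125⌉−⌈494/125⌉ = 5−4 = 1  ← one
positions of the first 4 ones: 15 33 51 68

15 33 51 68


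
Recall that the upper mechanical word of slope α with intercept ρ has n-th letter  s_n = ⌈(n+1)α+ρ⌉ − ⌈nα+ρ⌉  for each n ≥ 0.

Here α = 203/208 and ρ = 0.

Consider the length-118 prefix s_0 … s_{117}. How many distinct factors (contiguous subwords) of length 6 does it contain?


7

t_n = ⌈(n·203)/208⌉ for n = 0 … 118:
  n=0…9: ⌈0/208⌉=0 ⌈203/208⌉=1 ⌈406/208⌉=2 ⌈609/208⌉=3 ⌈812/208⌉=4 ⌈1015/208⌉=5 ⌈1218/208⌉=6 ⌈1421/208⌉=7 ⌈1624/208⌉=8 ⌈1827/208⌉=9
  n=10…19: ⌈2030/208⌉=10 ⌈2233/208⌉=11 ⌈2436/208⌉=12 ⌈2639/208⌉=13 ⌈2842/208⌉=14 ⌈3045/208⌉=15 ⌈3248/208⌉=16 ⌈3451/208⌉=17 ⌈3654/208⌉=18 ⌈3857/208⌉=19
  n=20…29: ⌈4060/208⌉=20 ⌈4263/208⌉=21 ⌈4466/208⌉=22 ⌈4669/208⌉=23 ⌈4872/208⌉=24 ⌈5075/208⌉=25 ⌈5278/208⌉=26 ⌈5481/208⌉=27 ⌈5684/208⌉=28 ⌈5887/208⌉=29
  n=30…39: ⌈6090/208⌉=30 ⌈6293/208⌉=31 ⌈6496/208⌉=32 ⌈6699/208⌉=33 ⌈6902/208⌉=34 ⌈7105/208⌉=35 ⌈7308/208⌉=36 ⌈7511/208⌉=37 ⌈7714/208⌉=38 ⌈7917/208⌉=39
  n=40…49: ⌈8120/208⌉=40 ⌈8323/208⌉=41 ⌈8526/208⌉=41 ⌈8729/208⌉=42 ⌈8932/208⌉=43 ⌈9135/208⌉=44 ⌈9338/208⌉=45 ⌈9541/208⌉=46 ⌈9744/208⌉=47 ⌈9947/208⌉=48
  n=50…59: ⌈10150/208⌉=49 ⌈10353/208⌉=50 ⌈10556/208⌉=51 ⌈10759/208⌉=52 ⌈10962/208⌉=53 ⌈11165/208⌉=54 ⌈11368/208⌉=55 ⌈11571/208⌉=56 ⌈11774/208⌉=57 ⌈11977/208⌉=58
  n=60…69: ⌈12180/208⌉=59 ⌈12383/208⌉=60 ⌈12586/208⌉=61 ⌈12789/208⌉=62 ⌈12992/208⌉=63 ⌈13195/208⌉=64 ⌈13398/208⌉=65 ⌈13601/208⌉=66 ⌈13804/208⌉=67 ⌈14007/208⌉=68
  n=70…79: ⌈14210/208⌉=69 ⌈14413/208⌉=70 ⌈14616/208⌉=71 ⌈14819/208⌉=72 ⌈15022/208⌉=73 ⌈15225/208⌉=74 ⌈15428/208⌉=75 ⌈15631/208⌉=76 ⌈15834/208⌉=77 ⌈16037/208⌉=78
  n=80…89: ⌈16240/208⌉=79 ⌈16443/208⌉=80 ⌈16646/208⌉=81 ⌈16849/208⌉=82 ⌈17052/208⌉=82 ⌈17255/208⌉=83 ⌈17458/208⌉=84 ⌈17661/208⌉=85 ⌈17864/208⌉=86 ⌈18067/208⌉=87
  n=90…99: ⌈18270/208⌉=88 ⌈18473/208⌉=89 ⌈18676/208⌉=90 ⌈18879/208⌉=91 ⌈19082/208⌉=92 ⌈19285/208⌉=93 ⌈19488/208⌉=94 ⌈19691/208⌉=95 ⌈19894/208⌉=96 ⌈20097/208⌉=97
  n=100…109: ⌈20300/208⌉=98 ⌈20503/208⌉=99 ⌈20706/208⌉=100 ⌈20909/208⌉=101 ⌈21112/208⌉=102 ⌈21315/208⌉=103 ⌈21518/208⌉=104 ⌈21721/208⌉=105 ⌈21924/208⌉=106 ⌈22127/208⌉=107
  n=110…118: ⌈22330/208⌉=108 ⌈22533/208⌉=109 ⌈22736/208⌉=110 ⌈22939/208⌉=111 ⌈23142/208⌉=112 ⌈23345/208⌉=113 ⌈23548/208⌉=114 ⌈23751/208⌉=115 ⌈23954/208⌉=116
s_n = t_(n+1) − t_n for n = 0 … 117 gives
prefix = 1111111111111111111111111111111111111111101111111111111111111111111111111111111111101111111111111111111111111111111111
slide a length-6 window over [0..5] … [112..117] (113 windows); first occurrence of each distinct factor:
  [  0..  5] 111111
  [ 36.. 41] 111110
  [ 37.. 42] 111101
  [ 38.. 43] 111011
  [ 39.. 44] 110111
  [ 40.. 45] 101111
  [ 41.. 46] 011111
  (the other 106 windows repeat one of these)
distinct factors: {011111, 101111, 110111, 111011, 111101, 111110, 111111}
count = 7  (Sturmian bound for length 6 is 7)


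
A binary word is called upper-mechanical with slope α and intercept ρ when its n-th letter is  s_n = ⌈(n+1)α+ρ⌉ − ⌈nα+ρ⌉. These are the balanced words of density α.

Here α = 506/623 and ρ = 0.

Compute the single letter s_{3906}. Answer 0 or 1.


1

(n+1)α + ρ = (3907·506) / 623 = 1976942/623
nα + ρ     = (3906·506) / 623 = 1976436/623
⌈1976942/623⌉ = 3174,  ⌈1976436/623⌉ = 3173
s_{3906} = 3174 − 3173 = 1


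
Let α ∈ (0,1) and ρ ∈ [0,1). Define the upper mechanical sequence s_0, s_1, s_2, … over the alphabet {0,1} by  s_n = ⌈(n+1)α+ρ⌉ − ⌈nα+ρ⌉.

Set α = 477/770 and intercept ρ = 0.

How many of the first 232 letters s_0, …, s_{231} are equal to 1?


144

#1s = Σ_{n=0}^{231} s_n = Σ_{n=0}^{231} (⌈(n+1)α+ρ⌉ − ⌈nα+ρ⌉)
the sum telescopes: every ⌈nα+ρ⌉ with 0 < n < 232 appears once with + and once with −, leaving ⌈232α+ρ⌉ − ⌈0·α+ρ⌉
232α + ρ = (232·477) / 770 = 110664/770
ρ = 0/770
⌈110664/770⌉ = 144,  ⌈0/770⌉ = 0
#1s = 144 − 0 = 144


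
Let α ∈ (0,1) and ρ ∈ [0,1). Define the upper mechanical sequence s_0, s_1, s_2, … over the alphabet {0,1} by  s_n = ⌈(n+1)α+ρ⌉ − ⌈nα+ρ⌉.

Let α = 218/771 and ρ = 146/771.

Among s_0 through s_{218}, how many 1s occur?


62

#1s = Σ_{n=0}^{218} s_n = Σ_{n=0}^{218} (⌈(n+1)α+ρ⌉ − ⌈nα+ρ⌉)
the sum telescopes: every ⌈nα+ρ⌉ with 0 < n < 219 appears once with + and once with −, leaving ⌈219α+ρ⌉ − ⌈0·α+ρ⌉
219α + ρ = (219·218 + 146) / 771 = 47888/771
ρ = 146/771
⌈47888/771⌉ = 63,  ⌈146/771⌉ = 1
#1s = 63 − 1 = 62


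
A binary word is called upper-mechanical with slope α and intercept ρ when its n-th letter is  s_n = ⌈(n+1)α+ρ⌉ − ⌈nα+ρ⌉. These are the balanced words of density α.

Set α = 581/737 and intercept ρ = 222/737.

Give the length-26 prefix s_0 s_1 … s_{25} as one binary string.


10111101110111101111011110

n=0: ⌈(1·581+222)/737⌉ − ⌈(0·581+222)/737⌉ = ⌈803/737⌉ − ⌈222/737⌉ = 2 − 1 = 1
n=1: ⌈(2·581+222)/737⌉ − ⌈(1·581+222)/737⌉ = ⌈1384/737⌉ − ⌈803/737⌉ = 2 − 2 = 0
n=2: ⌈(3·581+222)/737⌉ − ⌈(2·581+222)/737⌉ = ⌈1965/737⌉ − ⌈1384/737⌉ = 3 − 2 = 1
n=3: ⌈(4·581+222)/737⌉ − ⌈(3·581+222)/737⌉ = ⌈2546/737⌉ − ⌈1965/737⌉ = 4 − 3 = 1
n=4: ⌈(5·581+222)/737⌉ − ⌈(4·581+222)/737⌉ = ⌈3127/737⌉ − ⌈2546/737⌉ = 5 − 4 = 1
n=5: ⌈(6·581+222)/737⌉ − ⌈(5·581+222)/737⌉ = ⌈3708/737⌉ − ⌈3127/737⌉ = 6 − 5 = 1
n=6: ⌈(7·581+222)/737⌉ − ⌈(6·581+222)/737⌉ = ⌈4289/737⌉ − ⌈3708/737⌉ = 6 − 6 = 0
n=7: ⌈(8·581+222)/737⌉ − ⌈(7·581+222)/737⌉ = ⌈4870/737⌉ − ⌈4289/737⌉ = 7 − 6 = 1
n=8: ⌈(9·581+222)/737⌉ − ⌈(8·581+222)/737⌉ = ⌈5451/737⌉ − ⌈4870/737⌉ = 8 − 7 = 1
n=9: ⌈(10·581+222)/737⌉ − ⌈(9·581+222)/737⌉ = ⌈6032/737⌉ − ⌈5451/737⌉ = 9 − 8 = 1
n=10: ⌈(11·581+222)/737⌉ − ⌈(10·581+222)/737⌉ = ⌈6613/737⌉ − ⌈6032/737⌉ = 9 − 9 = 0
n=11: ⌈(12·581+222)/737⌉ − ⌈(11·581+222)/737⌉ = ⌈7194/737⌉ − ⌈6613/737⌉ = 10 − 9 = 1
n=12: ⌈(13·581+222)/737⌉ − ⌈(12·581+222)/737⌉ = ⌈7775/737⌉ − ⌈7194/737⌉ = 11 − 10 = 1
n=13: ⌈(14·581+222)/737⌉ − ⌈(13·581+222)/737⌉ = ⌈8356/737⌉ − ⌈7775/737⌉ = 12 − 11 = 1
n=14: ⌈(15·581+222)/737⌉ − ⌈(14·581+222)/737⌉ = ⌈8937/737⌉ − ⌈8356/737⌉ = 13 − 12 = 1
n=15: ⌈(16·581+222)/737⌉ − ⌈(15·581+222)/737⌉ = ⌈9518/737⌉ − ⌈8937/737⌉ = 13 − 13 = 0
n=16: ⌈(17·581+222)/737⌉ − ⌈(16·581+222)/737⌉ = ⌈10099/737⌉ − ⌈9518/737⌉ = 14 − 13 = 1
n=17: ⌈(18·581+222)/737⌉ − ⌈(17·581+222)/737⌉ = ⌈10680/737⌉ − ⌈10099/737⌉ = 15 − 14 = 1
n=18: ⌈(19·581+222)/737⌉ − ⌈(18·581+222)/737⌉ = ⌈11261/737⌉ − ⌈10680/737⌉ = 16 − 15 = 1
n=19: ⌈(20·581+222)/737⌉ − ⌈(19·581+222)/737⌉ = ⌈11842/737⌉ − ⌈11261/737⌉ = 17 − 16 = 1
n=20: ⌈(21·581+222)/737⌉ − ⌈(20·581+222)/737⌉ = ⌈12423/737⌉ − ⌈11842/737⌉ = 17 − 17 = 0
n=21: ⌈(22·581+222)/737⌉ − ⌈(21·581+222)/737⌉ = ⌈13004/737⌉ − ⌈12423/737⌉ = 18 − 17 = 1
n=22: ⌈(23·581+222)/737⌉ − ⌈(22·581+222)/737⌉ = ⌈13585/737⌉ − ⌈13004/737⌉ = 19 − 18 = 1
n=23: ⌈(24·581+222)/737⌉ − ⌈(23·581+222)/737⌉ = ⌈14166/737⌉ − ⌈13585/737⌉ = 20 − 19 = 1
n=24: ⌈(25·581+222)/737⌉ − ⌈(24·581+222)/737⌉ = ⌈14747/737⌉ − ⌈14166/737⌉ = 21 − 20 = 1
n=25: ⌈(26·581+222)/737⌉ − ⌈(25·581+222)/737⌉ = ⌈15328/737⌉ − ⌈14747/737⌉ = 21 − 21 = 0


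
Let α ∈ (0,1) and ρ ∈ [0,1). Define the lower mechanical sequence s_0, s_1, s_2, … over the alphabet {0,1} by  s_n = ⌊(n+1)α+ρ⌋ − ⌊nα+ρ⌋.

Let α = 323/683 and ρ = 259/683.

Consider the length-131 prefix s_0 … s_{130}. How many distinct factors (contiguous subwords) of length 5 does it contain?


6

t_n = ⌊(n·323+259)/683⌋ for n = 0 … 131:
  n=0…9: ⌊259/683⌋=0 ⌊582/683⌋=0 ⌊905/683⌋=1 ⌊1228/683⌋=1 ⌊1551/683⌋=2 ⌊1874/683⌋=2 ⌊2197/683⌋=3 ⌊2520/683⌋=3 ⌊2843/683⌋=4 ⌊3166/683⌋=4
  n=10…19: ⌊3489/683⌋=5 ⌊3812/683⌋=5 ⌊4135/683⌋=6 ⌊4458/683⌋=6 ⌊4781/683⌋=7 ⌊5104/683⌋=7 ⌊5427/683⌋=7 ⌊5750/683⌋=8 ⌊6073/683⌋=8 ⌊6396/683⌋=9
  n=20…29: ⌊6719/683⌋=9 ⌊7042/683⌋=10 ⌊7365/683⌋=10 ⌊7688/683⌋=11 ⌊8011/683⌋=11 ⌊8334/683⌋=12 ⌊8657/683⌋=12 ⌊8980/683⌋=13 ⌊9303/683⌋=13 ⌊9626/683⌋=14
  n=30…39: ⌊9949/683⌋=14 ⌊10272/683⌋=15 ⌊10595/683⌋=15 ⌊10918/683⌋=15 ⌊11241/683⌋=16 ⌊11564/683⌋=16 ⌊11887/683⌋=17 ⌊12210/683⌋=17 ⌊12533/683⌋=18 ⌊12856/683⌋=18
  n=40…49: ⌊13179/683⌋=19 ⌊13502/683⌋=19 ⌊13825/683⌋=20 ⌊14148/683⌋=20 ⌊14471/683⌋=21 ⌊14794/683⌋=21 ⌊15117/683⌋=22 ⌊15440/683⌋=22 ⌊15763/683⌋=23 ⌊16086/683⌋=23
  n=50…59: ⌊16409/683⌋=24 ⌊16732/683⌋=24 ⌊17055/683⌋=24 ⌊17378/683⌋=25 ⌊17701/683⌋=25 ⌊18024/683⌋=26 ⌊18347/683⌋=26 ⌊18670/683⌋=27 ⌊18993/683⌋=27 ⌊19316/683⌋=28
  n=60…69: ⌊19639/683⌋=28 ⌊19962/683⌋=29 ⌊20285/683⌋=29 ⌊20608/683⌋=30 ⌊20931/683⌋=30 ⌊21254/683⌋=31 ⌊21577/683⌋=31 ⌊21900/683⌋=32 ⌊22223/683⌋=32 ⌊22546/683⌋=33
  n=70…79: ⌊22869/683⌋=33 ⌊23192/683⌋=33 ⌊23515/683⌋=34 ⌊23838/683⌋=34 ⌊24161/683⌋=35 ⌊24484/683⌋=35 ⌊24807/683⌋=36 ⌊25130/683⌋=36 ⌊25453/683⌋=37 ⌊25776/683⌋=37
  n=80…89: ⌊26099/683⌋=38 ⌊26422/683⌋=38 ⌊26745/683⌋=39 ⌊27068/683⌋=39 ⌊27391/683⌋=40 ⌊27714/683⌋=40 ⌊28037/683⌋=41 ⌊28360/683⌋=41 ⌊28683/683⌋=41 ⌊29006/683⌋=42
  n=90…99: ⌊29329/683⌋=42 ⌊29652/683⌋=43 ⌊29975/683⌋=43 ⌊30298/683⌋=44 ⌊30621/683⌋=44 ⌊30944/683⌋=45 ⌊31267/683⌋=45 ⌊31590/683⌋=46 ⌊31913/683⌋=46 ⌊32236/683⌋=47
  n=100…109: ⌊32559/683⌋=47 ⌊32882/683⌋=48 ⌊33205/683⌋=48 ⌊33528/683⌋=49 ⌊33851/683⌋=49 ⌊34174/683⌋=50 ⌊34497/683⌋=50 ⌊34820/683⌋=50 ⌊35143/683⌋=51 ⌊35466/683⌋=51
  n=110…119: ⌊35789/683⌋=52 ⌊36112/683⌋=52 ⌊36435/683⌋=53 ⌊36758/683⌋=53 ⌊37081/683⌋=54 ⌊37404/683⌋=54 ⌊37727/683⌋=55 ⌊38050/683⌋=55 ⌊38373/683⌋=56 ⌊38696/683⌋=56
  n=120…129: ⌊39019/683⌋=57 ⌊39342/683⌋=57 ⌊39665/683⌋=58 ⌊39988/683⌋=58 ⌊40311/683⌋=59 ⌊40634/683⌋=59 ⌊40957/683⌋=59 ⌊41280/683⌋=60 ⌊41603/683⌋=60 ⌊41926/683⌋=61
  n=130…131: ⌊42249/683⌋=61 ⌊42572/683⌋=62
s_n = t_(n+1) − t_n for n = 0 … 130 gives
prefix = 01010101010101001010101010101010010101010101010101001010101010101010100101010101010101001010101010101010100101010101010101010010101
slide a length-5 window over [0..4] … [126..130] (127 windows); first occurrence of each distinct factor:
  [  0..  4] 01010
  [  1..  5] 10101
  [ 11.. 15] 10100
  [ 12.. 16] 01001
  [ 13.. 17] 10010
  [ 14.. 18] 00101
  (the other 121 windows repeat one of these)
distinct factors: {00101, 01001, 01010, 10010, 10100, 10101}
count = 6  (Sturmian bound for length 5 is 6)


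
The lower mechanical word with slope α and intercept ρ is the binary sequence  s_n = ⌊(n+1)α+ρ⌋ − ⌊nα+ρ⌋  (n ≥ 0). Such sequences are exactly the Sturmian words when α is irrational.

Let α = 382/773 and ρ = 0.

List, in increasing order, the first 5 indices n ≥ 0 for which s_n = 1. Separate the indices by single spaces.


2 4 6 8 10

n=0: ⌊382/773⌋−⌊0/773⌋ = 0−0 = 0
n=1: ⌊764/773⌋−⌊382/773⌋ = 0−0 = 0
n=2: ⌊1146/773⌋−⌊764/773⌋ = 1−0 = 1  ← one
n=3: ⌊1528/773⌋−⌊1146/773⌋ = 1−1 = 0
n=4: ⌊1910/773⌋−⌊1528/773⌋ = 2−1 = 1  ← one
n=5: ⌊2292/773⌋−⌊1910/773⌋ = 2−2 = 0
n=6: ⌊2674/773⌋−⌊2292/773⌋ = 3−2 = 1  ← one
n=7: ⌊3056/773⌋−⌊2674/773⌋ = 3−3 = 0
n=8: ⌊3438/773⌋−⌊3056/773⌋ = 4−3 = 1  ← one
n=9: ⌊3820/773⌋−⌊3438/773⌋ = 4−4 = 0
n=10: ⌊4202/773⌋−⌊3820/773⌋ = 5−4 = 1  ← one
positions of the first 5 ones: 2 4 6 8 10


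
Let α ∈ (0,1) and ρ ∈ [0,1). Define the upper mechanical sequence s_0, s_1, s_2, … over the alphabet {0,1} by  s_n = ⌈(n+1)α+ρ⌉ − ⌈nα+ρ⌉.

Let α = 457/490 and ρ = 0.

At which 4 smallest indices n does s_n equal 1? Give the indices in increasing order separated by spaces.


0 1 2 3

n=0: ⌈457/490⌉−⌈0/490⌉ = 1−0 = 1  ← one
n=1: ⌈914/490⌉−⌈457/490⌉ = 2−1 = 1  ← one
n=2: ⌈1371/490⌉−⌈914/490⌉ = 3−2 = 1  ← one
n=3: ⌈1828/490⌉−⌈1371/490⌉ = 4−3 = 1  ← one
positions of the first 4 ones: 0 1 2 3


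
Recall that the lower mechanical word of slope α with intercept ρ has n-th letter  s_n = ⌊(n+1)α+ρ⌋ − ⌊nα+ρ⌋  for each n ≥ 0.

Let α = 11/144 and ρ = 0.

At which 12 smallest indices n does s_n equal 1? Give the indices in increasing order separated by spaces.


13 26 39 52 65 78 91 104 117 130 143 157

n=0: ⌊11/144⌋−⌊0/144⌋ = 0−0 = 0
n=1: ⌊22/144⌋−⌊11/144⌋ = 0−0 = 0
  …
n=13: ⌊154/144⌋−⌊143/144⌋ = 1−0 = 1  ← one
n=14: ⌊165/144⌋−⌊154/144⌋ = 1−1 = 0
n=15: ⌊176/144⌋−⌊165/144⌋ = 1−1 = 0
  …
n=26: ⌊297/144⌋−⌊286/144⌋ = 2−1 = 1  ← one
n=27: ⌊308/144⌋−⌊297/144⌋ = 2−2 = 0
n=28: ⌊319/144⌋−⌊308/144⌋ = 2−2 = 0
  …
n=39: ⌊440/144⌋−⌊429/144⌋ = 3−2 = 1  ← one
n=40: ⌊451/144⌋−⌊440/144⌋ = 3−3 = 0
n=41: ⌊462/144⌋−⌊451/144⌋ = 3−3 = 0
  …
n=52: ⌊583/144⌋−⌊572/144⌋ = 4−3 = 1  ← one
n=53: ⌊594/144⌋−⌊583/144⌋ = 4−4 = 0
n=54: ⌊605/144⌋−⌊594/144⌋ = 4−4 = 0
  …
n=65: ⌊726/144⌋−⌊715/144⌋ = 5−4 = 1  ← one
n=66: ⌊737/144⌋−⌊726/144⌋ = 5−5 = 0
n=67: ⌊748/144⌋−⌊737/144⌋ = 5−5 = 0
  …
n=78: ⌊869/144⌋−⌊858/144⌋ = 6−5 = 1  ← one
n=79: ⌊880/144⌋−⌊869/144⌋ = 6−6 = 0
n=80: ⌊891/144⌋−⌊880/144⌋ = 6−6 = 0
  …
n=91: ⌊1012/144⌋−⌊1001/144⌋ = 7−6 = 1  ← one
n=92: ⌊1023/144⌋−⌊1012/144⌋ = 7−7 = 0
n=93: ⌊1034/144⌋−⌊1023/144⌋ = 7−7 = 0
  …
n=104: ⌊1155/144⌋−⌊1144/144⌋ = 8−7 = 1  ← one
n=105: ⌊1166/144⌋−⌊1155/144⌋ = 8−8 = 0
n=106: ⌊1177/144⌋−⌊1166/144⌋ = 8−8 = 0
  …
n=117: ⌊1298/144⌋−⌊1287/144⌋ = 9−8 = 1  ← one
n=118: ⌊1309/144⌋−⌊1298/144⌋ = 9−9 = 0
n=119: ⌊1320/144⌋−⌊1309/144⌋ = 9−9 = 0
  …
n=130: ⌊1441/144⌋−⌊1430/144⌋ = 10−9 = 1  ← one
n=131: ⌊1452/144⌋−⌊1441/144⌋ = 10−10 = 0
n=132: ⌊1463/144⌋−⌊1452/144⌋ = 10−10 = 0
  …
n=143: ⌊1584/144⌋−⌊1573/144⌋ = 11−10 = 1  ← one
n=144: ⌊1595/144⌋−⌊1584/144⌋ = 11−11 = 0
n=145: ⌊1606/144⌋−⌊1595/144⌋ = 11−11 = 0
  …
n=157: ⌊1738/144⌋−⌊1727/144⌋ = 12−11 = 1  ← one
positions of the first 12 ones: 13 26 39 52 65 78 91 104 117 130 143 157


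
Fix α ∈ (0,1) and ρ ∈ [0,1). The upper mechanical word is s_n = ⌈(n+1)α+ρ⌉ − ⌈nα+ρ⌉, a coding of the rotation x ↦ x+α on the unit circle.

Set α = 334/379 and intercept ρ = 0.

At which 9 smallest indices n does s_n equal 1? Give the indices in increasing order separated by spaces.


0 1 2 3 4 5 6 7 9

n=0: ⌈334/379⌉−⌈0/379⌉ = 1−0 = 1  ← one
n=1: ⌈668/379⌉−⌈334/379⌉ = 2−1 = 1  ← one
n=2: ⌈1002/379⌉−⌈668/379⌉ = 3−2 = 1  ← one
n=3: ⌈1336/379⌉−⌈1002/379⌉ = 4−3 = 1  ← one
n=4: ⌈1670/379⌉−⌈1336/379⌉ = 5−4 = 1  ← one
n=5: ⌈2004/379⌉−⌈1670/379⌉ = 6−5 = 1  ← one
n=6: ⌈2338/379⌉−⌈2004/379⌉ = 7−6 = 1  ← one
n=7: ⌈2672/379⌉−⌈2338/379⌉ = 8−7 = 1  ← one
n=8: ⌈3006/379⌉−⌈2672/379⌉ = 8−8 = 0
n=9: ⌈3340/379⌉−⌈3006/379⌉ = 9−8 = 1  ← one
positions of the first 9 ones: 0 1 2 3 4 5 6 7 9


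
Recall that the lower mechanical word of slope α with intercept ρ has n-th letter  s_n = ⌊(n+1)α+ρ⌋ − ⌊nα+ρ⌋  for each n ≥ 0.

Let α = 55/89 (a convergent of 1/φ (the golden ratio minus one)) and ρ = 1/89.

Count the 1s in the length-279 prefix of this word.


#1s = Σ_{n=0}^{278} s_n = Σ_{n=0}^{278} (⌊(n+1)α+ρ⌋ − ⌊nα+ρ⌋)
the sum telescopes: every ⌊nα+ρ⌋ with 0 < n < 279 appears once with + and once with −, leaving ⌊279α+ρ⌋ − ⌊0·α+ρ⌋
279α + ρ = (279·55 + 1) / 89 = 15346/89
ρ = 1/89
⌊15346/89⌋ = 172,  ⌊1/89⌋ = 0
#1s = 172 − 0 = 172

172


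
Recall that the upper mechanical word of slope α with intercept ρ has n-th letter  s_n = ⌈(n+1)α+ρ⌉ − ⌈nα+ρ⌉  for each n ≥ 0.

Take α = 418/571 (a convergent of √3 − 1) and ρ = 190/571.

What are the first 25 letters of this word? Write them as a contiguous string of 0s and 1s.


n=0: ⌈(1·418+190)/571⌉ − ⌈(0·418+190)/571⌉ = ⌈608/571⌉ − ⌈190/571⌉ = 2 − 1 = 1
n=1: ⌈(2·418+190)/571⌉ − ⌈(1·418+190)/571⌉ = ⌈1026/571⌉ − ⌈608/571⌉ = 2 − 2 = 0
n=2: ⌈(3·418+190)/571⌉ − ⌈(2·418+190)/571⌉ = ⌈1444/571⌉ − ⌈1026/571⌉ = 3 − 2 = 1
n=3: ⌈(4·418+190)/571⌉ − ⌈(3·418+190)/571⌉ = ⌈1862/571⌉ − ⌈1444/571⌉ = 4 − 3 = 1
n=4: ⌈(5·418+190)/571⌉ − ⌈(4·418+190)/571⌉ = ⌈2280/571⌉ − ⌈1862/571⌉ = 4 − 4 = 0
n=5: ⌈(6·418+190)/571⌉ − ⌈(5·418+190)/571⌉ = ⌈2698/571⌉ − ⌈2280/571⌉ = 5 − 4 = 1
n=6: ⌈(7·418+190)/571⌉ − ⌈(6·418+190)/571⌉ = ⌈3116/571⌉ − ⌈2698/571⌉ = 6 − 5 = 1
n=7: ⌈(8·418+190)/571⌉ − ⌈(7·418+190)/571⌉ = ⌈3534/571⌉ − ⌈3116/571⌉ = 7 − 6 = 1
n=8: ⌈(9·418+190)/571⌉ − ⌈(8·418+190)/571⌉ = ⌈3952/571⌉ − ⌈3534/571⌉ = 7 − 7 = 0
n=9: ⌈(10·418+190)/571⌉ − ⌈(9·418+190)/571⌉ = ⌈4370/571⌉ − ⌈3952/571⌉ = 8 − 7 = 1
n=10: ⌈(11·418+190)/571⌉ − ⌈(10·418+190)/571⌉ = ⌈4788/571⌉ − ⌈4370/571⌉ = 9 − 8 = 1
n=11: ⌈(12·418+190)/571⌉ − ⌈(11·418+190)/571⌉ = ⌈5206/571⌉ − ⌈4788/571⌉ = 10 − 9 = 1
n=12: ⌈(13·418+190)/571⌉ − ⌈(12·418+190)/571⌉ = ⌈5624/571⌉ − ⌈5206/571⌉ = 10 − 10 = 0
n=13: ⌈(14·418+190)/571⌉ − ⌈(13·418+190)/571⌉ = ⌈6042/571⌉ − ⌈5624/571⌉ = 11 − 10 = 1
n=14: ⌈(15·418+190)/571⌉ − ⌈(14·418+190)/571⌉ = ⌈6460/571⌉ − ⌈6042/571⌉ = 12 − 11 = 1
n=15: ⌈(16·418+190)/571⌉ − ⌈(15·418+190)/571⌉ = ⌈6878/571⌉ − ⌈6460/571⌉ = 13 − 12 = 1
n=16: ⌈(17·418+190)/571⌉ − ⌈(16·418+190)/571⌉ = ⌈7296/571⌉ − ⌈6878/571⌉ = 13 − 13 = 0
n=17: ⌈(18·418+190)/571⌉ − ⌈(17·418+190)/571⌉ = ⌈7714/571⌉ − ⌈7296/571⌉ = 14 − 13 = 1
n=18: ⌈(19·418+190)/571⌉ − ⌈(18·418+190)/571⌉ = ⌈8132/571⌉ − ⌈7714/571⌉ = 15 − 14 = 1
n=19: ⌈(20·418+190)/571⌉ − ⌈(19·418+190)/571⌉ = ⌈8550/571⌉ − ⌈8132/571⌉ = 15 − 15 = 0
n=20: ⌈(21·418+190)/571⌉ − ⌈(20·418+190)/571⌉ = ⌈8968/571⌉ − ⌈8550/571⌉ = 16 − 15 = 1
n=21: ⌈(22·418+190)/571⌉ − ⌈(21·418+190)/571⌉ = ⌈9386/571⌉ − ⌈8968/571⌉ = 17 − 16 = 1
n=22: ⌈(23·418+190)/571⌉ − ⌈(22·418+190)/571⌉ = ⌈9804/571⌉ − ⌈9386/571⌉ = 18 − 17 = 1
n=23: ⌈(24·418+190)/571⌉ − ⌈(23·418+190)/571⌉ = ⌈10222/571⌉ − ⌈9804/571⌉ = 18 − 18 = 0
n=24: ⌈(25·418+190)/571⌉ − ⌈(24·418+190)/571⌉ = ⌈10640/571⌉ − ⌈10222/571⌉ = 19 − 18 = 1

1011011101110111011011101


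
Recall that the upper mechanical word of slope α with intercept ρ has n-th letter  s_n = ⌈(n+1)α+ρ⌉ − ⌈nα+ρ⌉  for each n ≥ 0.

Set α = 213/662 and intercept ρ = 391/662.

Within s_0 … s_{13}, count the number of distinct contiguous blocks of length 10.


t_n = ⌈(n·213+391)/662⌉ for n = 0 … 14:
  n=0…9: ⌈391/662⌉=1 ⌈604/662⌉=1 ⌈817/662⌉=2 ⌈1030/662⌉=2 ⌈1243/662⌉=2 ⌈1456/662⌉=3 ⌈1669/662⌉=3 ⌈1882/662⌉=3 ⌈2095/662⌉=4 ⌈2308/662⌉=4
  n=10…14: ⌈2521/662⌉=4 ⌈2734/662⌉=5 ⌈2947/662⌉=5 ⌈3160/662⌉=5 ⌈3373/662⌉=6
s_n = t_(n+1) − t_n for n = 0 … 13 gives
prefix = 01001001001001
slide a length-10 window over [0..9] … [4..13] (5 windows); first occurrence of each distinct factor:
  [  0..  9] 0100100100
  [  1.. 10] 1001001001
  [  2.. 11] 0010010010
  (the other 2 windows repeat one of these)
distinct factors: {0010010010, 0100100100, 1001001001}
count = 3  (Sturmian bound for length 10 is 11)

3
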